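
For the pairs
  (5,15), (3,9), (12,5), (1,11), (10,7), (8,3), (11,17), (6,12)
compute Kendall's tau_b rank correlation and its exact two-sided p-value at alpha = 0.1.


Step 1: Enumerate the 28 unordered pairs (i,j) with i<j and classify each by sign(x_j-x_i) * sign(y_j-y_i).
  (1,2):dx=-2,dy=-6->C; (1,3):dx=+7,dy=-10->D; (1,4):dx=-4,dy=-4->C; (1,5):dx=+5,dy=-8->D
  (1,6):dx=+3,dy=-12->D; (1,7):dx=+6,dy=+2->C; (1,8):dx=+1,dy=-3->D; (2,3):dx=+9,dy=-4->D
  (2,4):dx=-2,dy=+2->D; (2,5):dx=+7,dy=-2->D; (2,6):dx=+5,dy=-6->D; (2,7):dx=+8,dy=+8->C
  (2,8):dx=+3,dy=+3->C; (3,4):dx=-11,dy=+6->D; (3,5):dx=-2,dy=+2->D; (3,6):dx=-4,dy=-2->C
  (3,7):dx=-1,dy=+12->D; (3,8):dx=-6,dy=+7->D; (4,5):dx=+9,dy=-4->D; (4,6):dx=+7,dy=-8->D
  (4,7):dx=+10,dy=+6->C; (4,8):dx=+5,dy=+1->C; (5,6):dx=-2,dy=-4->C; (5,7):dx=+1,dy=+10->C
  (5,8):dx=-4,dy=+5->D; (6,7):dx=+3,dy=+14->C; (6,8):dx=-2,dy=+9->D; (7,8):dx=-5,dy=-5->C
Step 2: C = 12, D = 16, total pairs = 28.
Step 3: tau = (C - D)/(n(n-1)/2) = (12 - 16)/28 = -0.142857.
Step 4: Exact two-sided p-value (enumerate n! = 40320 permutations of y under H0): p = 0.719544.
Step 5: alpha = 0.1. fail to reject H0.

tau_b = -0.1429 (C=12, D=16), p = 0.719544, fail to reject H0.


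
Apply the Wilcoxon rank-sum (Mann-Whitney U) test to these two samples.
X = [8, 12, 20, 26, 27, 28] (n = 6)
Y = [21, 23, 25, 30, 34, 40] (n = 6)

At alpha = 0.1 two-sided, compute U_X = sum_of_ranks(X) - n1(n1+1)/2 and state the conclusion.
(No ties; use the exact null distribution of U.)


Step 1: Combine and sort all 12 observations; assign midranks.
sorted (value, group): (8,X), (12,X), (20,X), (21,Y), (23,Y), (25,Y), (26,X), (27,X), (28,X), (30,Y), (34,Y), (40,Y)
ranks: 8->1, 12->2, 20->3, 21->4, 23->5, 25->6, 26->7, 27->8, 28->9, 30->10, 34->11, 40->12
Step 2: Rank sum for X: R1 = 1 + 2 + 3 + 7 + 8 + 9 = 30.
Step 3: U_X = R1 - n1(n1+1)/2 = 30 - 6*7/2 = 30 - 21 = 9.
       U_Y = n1*n2 - U_X = 36 - 9 = 27.
Step 4: No ties, so the exact null distribution of U (based on enumerating the C(12,6) = 924 equally likely rank assignments) gives the two-sided p-value.
Step 5: p-value = 0.179654; compare to alpha = 0.1. fail to reject H0.

U_X = 9, p = 0.179654, fail to reject H0 at alpha = 0.1.


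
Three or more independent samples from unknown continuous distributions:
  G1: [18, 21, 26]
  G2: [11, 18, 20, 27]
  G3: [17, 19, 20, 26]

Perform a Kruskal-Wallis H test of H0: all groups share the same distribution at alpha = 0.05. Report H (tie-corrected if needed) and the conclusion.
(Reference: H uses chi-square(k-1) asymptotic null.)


Step 1: Combine all N = 11 observations and assign midranks.
sorted (value, group, rank): (11,G2,1), (17,G3,2), (18,G1,3.5), (18,G2,3.5), (19,G3,5), (20,G2,6.5), (20,G3,6.5), (21,G1,8), (26,G1,9.5), (26,G3,9.5), (27,G2,11)
Step 2: Sum ranks within each group.
R_1 = 21 (n_1 = 3)
R_2 = 22 (n_2 = 4)
R_3 = 23 (n_3 = 4)
Step 3: H = 12/(N(N+1)) * sum(R_i^2/n_i) - 3(N+1)
     = 12/(11*12) * (21^2/3 + 22^2/4 + 23^2/4) - 3*12
     = 0.090909 * 400.25 - 36
     = 0.386364.
Step 4: Ties present; correction factor C = 1 - 18/(11^3 - 11) = 0.986364. Corrected H = 0.386364 / 0.986364 = 0.391705.
Step 5: Under H0, H ~ chi^2(2); p-value = 0.822133.
Step 6: alpha = 0.05. fail to reject H0.

H = 0.3917, df = 2, p = 0.822133, fail to reject H0.


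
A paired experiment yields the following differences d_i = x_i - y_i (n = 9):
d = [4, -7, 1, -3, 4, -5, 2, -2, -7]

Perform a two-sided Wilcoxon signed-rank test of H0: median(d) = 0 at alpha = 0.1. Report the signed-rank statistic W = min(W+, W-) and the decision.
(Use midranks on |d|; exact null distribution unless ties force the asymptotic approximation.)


Step 1: Drop any zero differences (none here) and take |d_i|.
|d| = [4, 7, 1, 3, 4, 5, 2, 2, 7]
Step 2: Midrank |d_i| (ties get averaged ranks).
ranks: |4|->5.5, |7|->8.5, |1|->1, |3|->4, |4|->5.5, |5|->7, |2|->2.5, |2|->2.5, |7|->8.5
Step 3: Attach original signs; sum ranks with positive sign and with negative sign.
W+ = 5.5 + 1 + 5.5 + 2.5 = 14.5
W- = 8.5 + 4 + 7 + 2.5 + 8.5 = 30.5
(Check: W+ + W- = 45 should equal n(n+1)/2 = 45.)
Step 4: Test statistic W = min(W+, W-) = 14.5.
Step 5: Ties in |d|, so use the tie-corrected normal approximation.
        E[W] = n(n+1)/4 = 9*10/4 = 22.5.
        Tie groups: |d|=2 (t=2), |d|=4 (t=2), |d|=7 (t=2); sum(t^3 - t) = 18.
        Var[W] = n(n+1)(2n+1)/24 - sum(t^3-t)/48 = 1710/24 - 18/48 = 70.875.
        z = (W - E[W]) / sqrt(Var[W]) = (14.5 - 22.5) / 8.4187 = -0.9503.
        Two-sided p = 2*Phi(z) = 0.341979.
Step 6: alpha = 0.1. fail to reject H0.

W+ = 14.5, W- = 30.5, W = min = 14.5, p = 0.341979, fail to reject H0.


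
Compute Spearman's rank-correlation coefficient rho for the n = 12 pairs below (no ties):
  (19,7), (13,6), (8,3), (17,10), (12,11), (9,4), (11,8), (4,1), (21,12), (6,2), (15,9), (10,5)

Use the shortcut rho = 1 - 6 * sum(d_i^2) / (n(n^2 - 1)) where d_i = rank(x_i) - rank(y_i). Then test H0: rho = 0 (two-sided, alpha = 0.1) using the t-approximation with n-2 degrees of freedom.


Step 1: Rank x and y separately (midranks; no ties here).
rank(x): 19->11, 13->8, 8->3, 17->10, 12->7, 9->4, 11->6, 4->1, 21->12, 6->2, 15->9, 10->5
rank(y): 7->7, 6->6, 3->3, 10->10, 11->11, 4->4, 8->8, 1->1, 12->12, 2->2, 9->9, 5->5
Step 2: d_i = R_x(i) - R_y(i); compute d_i^2.
  (11-7)^2=16, (8-6)^2=4, (3-3)^2=0, (10-10)^2=0, (7-11)^2=16, (4-4)^2=0, (6-8)^2=4, (1-1)^2=0, (12-12)^2=0, (2-2)^2=0, (9-9)^2=0, (5-5)^2=0
sum(d^2) = 40.
Step 3: rho = 1 - 6*40 / (12*(12^2 - 1)) = 1 - 240/1716 = 0.860140.
Step 4: Under H0, t = rho * sqrt((n-2)/(1-rho^2)) = 5.3327 ~ t(10).
Step 5: Two-sided p-value from the t-distribution with 10 df = 0.000332.
Step 6: alpha = 0.1. reject H0.

rho = 0.8601, p = 0.000332, reject H0 at alpha = 0.1.


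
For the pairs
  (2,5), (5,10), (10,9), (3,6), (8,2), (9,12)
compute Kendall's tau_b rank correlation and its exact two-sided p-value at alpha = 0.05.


Step 1: Enumerate the 15 unordered pairs (i,j) with i<j and classify each by sign(x_j-x_i) * sign(y_j-y_i).
  (1,2):dx=+3,dy=+5->C; (1,3):dx=+8,dy=+4->C; (1,4):dx=+1,dy=+1->C; (1,5):dx=+6,dy=-3->D
  (1,6):dx=+7,dy=+7->C; (2,3):dx=+5,dy=-1->D; (2,4):dx=-2,dy=-4->C; (2,5):dx=+3,dy=-8->D
  (2,6):dx=+4,dy=+2->C; (3,4):dx=-7,dy=-3->C; (3,5):dx=-2,dy=-7->C; (3,6):dx=-1,dy=+3->D
  (4,5):dx=+5,dy=-4->D; (4,6):dx=+6,dy=+6->C; (5,6):dx=+1,dy=+10->C
Step 2: C = 10, D = 5, total pairs = 15.
Step 3: tau = (C - D)/(n(n-1)/2) = (10 - 5)/15 = 0.333333.
Step 4: Exact two-sided p-value (enumerate n! = 720 permutations of y under H0): p = 0.469444.
Step 5: alpha = 0.05. fail to reject H0.

tau_b = 0.3333 (C=10, D=5), p = 0.469444, fail to reject H0.


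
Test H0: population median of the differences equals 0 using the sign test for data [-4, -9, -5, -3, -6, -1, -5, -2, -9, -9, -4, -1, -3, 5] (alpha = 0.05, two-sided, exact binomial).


Step 1: Discard zero differences. Original n = 14; n_eff = number of nonzero differences = 14.
Nonzero differences (with sign): -4, -9, -5, -3, -6, -1, -5, -2, -9, -9, -4, -1, -3, +5
Step 2: Count signs: positive = 1, negative = 13.
Step 3: Under H0: P(positive) = 0.5, so the number of positives S ~ Bin(14, 0.5).
Step 4: Two-sided exact p-value = sum of Bin(14,0.5) probabilities at or below the observed probability = 0.001831.
Step 5: alpha = 0.05. reject H0.

n_eff = 14, pos = 1, neg = 13, p = 0.001831, reject H0.


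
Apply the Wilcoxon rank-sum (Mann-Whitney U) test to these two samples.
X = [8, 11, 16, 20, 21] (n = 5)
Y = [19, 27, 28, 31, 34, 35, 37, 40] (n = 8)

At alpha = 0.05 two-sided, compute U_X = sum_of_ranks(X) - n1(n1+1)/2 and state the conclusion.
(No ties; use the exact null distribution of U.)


Step 1: Combine and sort all 13 observations; assign midranks.
sorted (value, group): (8,X), (11,X), (16,X), (19,Y), (20,X), (21,X), (27,Y), (28,Y), (31,Y), (34,Y), (35,Y), (37,Y), (40,Y)
ranks: 8->1, 11->2, 16->3, 19->4, 20->5, 21->6, 27->7, 28->8, 31->9, 34->10, 35->11, 37->12, 40->13
Step 2: Rank sum for X: R1 = 1 + 2 + 3 + 5 + 6 = 17.
Step 3: U_X = R1 - n1(n1+1)/2 = 17 - 5*6/2 = 17 - 15 = 2.
       U_Y = n1*n2 - U_X = 40 - 2 = 38.
Step 4: No ties, so the exact null distribution of U (based on enumerating the C(13,5) = 1287 equally likely rank assignments) gives the two-sided p-value.
Step 5: p-value = 0.006216; compare to alpha = 0.05. reject H0.

U_X = 2, p = 0.006216, reject H0 at alpha = 0.05.


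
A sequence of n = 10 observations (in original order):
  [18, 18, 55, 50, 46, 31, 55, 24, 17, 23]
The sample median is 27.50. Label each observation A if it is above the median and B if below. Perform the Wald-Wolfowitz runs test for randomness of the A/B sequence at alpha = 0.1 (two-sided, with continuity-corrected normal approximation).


Step 1: Compute median = 27.50; label A = above, B = below.
Labels in order: BBAAAAABBB  (n_A = 5, n_B = 5)
Step 2: Count runs R = 3.
Step 3: Under H0 (random ordering), E[R] = 2*n_A*n_B/(n_A+n_B) + 1 = 2*5*5/10 + 1 = 6.0000.
        Var[R] = 2*n_A*n_B*(2*n_A*n_B - n_A - n_B) / ((n_A+n_B)^2 * (n_A+n_B-1)) = 2000/900 = 2.2222.
        SD[R] = 1.4907.
Step 4: Continuity-corrected z = (R + 0.5 - E[R]) / SD[R] = (3 + 0.5 - 6.0000) / 1.4907 = -1.6771.
Step 5: Two-sided p-value via normal approximation = 2*(1 - Phi(|z|)) = 0.093533.
Step 6: alpha = 0.1. reject H0.

R = 3, z = -1.6771, p = 0.093533, reject H0.


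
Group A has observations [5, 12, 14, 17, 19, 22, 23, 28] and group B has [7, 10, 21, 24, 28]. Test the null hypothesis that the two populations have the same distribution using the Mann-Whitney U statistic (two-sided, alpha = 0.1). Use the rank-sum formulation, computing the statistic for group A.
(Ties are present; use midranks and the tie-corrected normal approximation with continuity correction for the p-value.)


Step 1: Combine and sort all 13 observations; assign midranks.
sorted (value, group): (5,X), (7,Y), (10,Y), (12,X), (14,X), (17,X), (19,X), (21,Y), (22,X), (23,X), (24,Y), (28,X), (28,Y)
ranks: 5->1, 7->2, 10->3, 12->4, 14->5, 17->6, 19->7, 21->8, 22->9, 23->10, 24->11, 28->12.5, 28->12.5
Step 2: Rank sum for X: R1 = 1 + 4 + 5 + 6 + 7 + 9 + 10 + 12.5 = 54.5.
Step 3: U_X = R1 - n1(n1+1)/2 = 54.5 - 8*9/2 = 54.5 - 36 = 18.5.
       U_Y = n1*n2 - U_X = 40 - 18.5 = 21.5.
Step 4: Ties are present, so use the tie-corrected normal approximation (with continuity correction) for the p-value.
Step 5: p-value = 0.883458; compare to alpha = 0.1. fail to reject H0.

U_X = 18.5, p = 0.883458, fail to reject H0 at alpha = 0.1.


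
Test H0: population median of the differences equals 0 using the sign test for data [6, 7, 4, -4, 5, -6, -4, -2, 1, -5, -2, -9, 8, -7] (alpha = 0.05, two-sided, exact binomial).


Step 1: Discard zero differences. Original n = 14; n_eff = number of nonzero differences = 14.
Nonzero differences (with sign): +6, +7, +4, -4, +5, -6, -4, -2, +1, -5, -2, -9, +8, -7
Step 2: Count signs: positive = 6, negative = 8.
Step 3: Under H0: P(positive) = 0.5, so the number of positives S ~ Bin(14, 0.5).
Step 4: Two-sided exact p-value = sum of Bin(14,0.5) probabilities at or below the observed probability = 0.790527.
Step 5: alpha = 0.05. fail to reject H0.

n_eff = 14, pos = 6, neg = 8, p = 0.790527, fail to reject H0.


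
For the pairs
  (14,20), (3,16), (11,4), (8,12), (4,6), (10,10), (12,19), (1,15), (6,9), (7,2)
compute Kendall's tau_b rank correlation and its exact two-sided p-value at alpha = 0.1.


Step 1: Enumerate the 45 unordered pairs (i,j) with i<j and classify each by sign(x_j-x_i) * sign(y_j-y_i).
  (1,2):dx=-11,dy=-4->C; (1,3):dx=-3,dy=-16->C; (1,4):dx=-6,dy=-8->C; (1,5):dx=-10,dy=-14->C
  (1,6):dx=-4,dy=-10->C; (1,7):dx=-2,dy=-1->C; (1,8):dx=-13,dy=-5->C; (1,9):dx=-8,dy=-11->C
  (1,10):dx=-7,dy=-18->C; (2,3):dx=+8,dy=-12->D; (2,4):dx=+5,dy=-4->D; (2,5):dx=+1,dy=-10->D
  (2,6):dx=+7,dy=-6->D; (2,7):dx=+9,dy=+3->C; (2,8):dx=-2,dy=-1->C; (2,9):dx=+3,dy=-7->D
  (2,10):dx=+4,dy=-14->D; (3,4):dx=-3,dy=+8->D; (3,5):dx=-7,dy=+2->D; (3,6):dx=-1,dy=+6->D
  (3,7):dx=+1,dy=+15->C; (3,8):dx=-10,dy=+11->D; (3,9):dx=-5,dy=+5->D; (3,10):dx=-4,dy=-2->C
  (4,5):dx=-4,dy=-6->C; (4,6):dx=+2,dy=-2->D; (4,7):dx=+4,dy=+7->C; (4,8):dx=-7,dy=+3->D
  (4,9):dx=-2,dy=-3->C; (4,10):dx=-1,dy=-10->C; (5,6):dx=+6,dy=+4->C; (5,7):dx=+8,dy=+13->C
  (5,8):dx=-3,dy=+9->D; (5,9):dx=+2,dy=+3->C; (5,10):dx=+3,dy=-4->D; (6,7):dx=+2,dy=+9->C
  (6,8):dx=-9,dy=+5->D; (6,9):dx=-4,dy=-1->C; (6,10):dx=-3,dy=-8->C; (7,8):dx=-11,dy=-4->C
  (7,9):dx=-6,dy=-10->C; (7,10):dx=-5,dy=-17->C; (8,9):dx=+5,dy=-6->D; (8,10):dx=+6,dy=-13->D
  (9,10):dx=+1,dy=-7->D
Step 2: C = 26, D = 19, total pairs = 45.
Step 3: tau = (C - D)/(n(n-1)/2) = (26 - 19)/45 = 0.155556.
Step 4: Exact two-sided p-value (enumerate n! = 3628800 permutations of y under H0): p = 0.600654.
Step 5: alpha = 0.1. fail to reject H0.

tau_b = 0.1556 (C=26, D=19), p = 0.600654, fail to reject H0.


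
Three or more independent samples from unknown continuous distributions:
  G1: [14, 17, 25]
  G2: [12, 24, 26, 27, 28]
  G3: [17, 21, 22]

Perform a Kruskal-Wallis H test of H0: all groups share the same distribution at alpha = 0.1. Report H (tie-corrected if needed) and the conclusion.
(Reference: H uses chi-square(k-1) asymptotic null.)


Step 1: Combine all N = 11 observations and assign midranks.
sorted (value, group, rank): (12,G2,1), (14,G1,2), (17,G1,3.5), (17,G3,3.5), (21,G3,5), (22,G3,6), (24,G2,7), (25,G1,8), (26,G2,9), (27,G2,10), (28,G2,11)
Step 2: Sum ranks within each group.
R_1 = 13.5 (n_1 = 3)
R_2 = 38 (n_2 = 5)
R_3 = 14.5 (n_3 = 3)
Step 3: H = 12/(N(N+1)) * sum(R_i^2/n_i) - 3(N+1)
     = 12/(11*12) * (13.5^2/3 + 38^2/5 + 14.5^2/3) - 3*12
     = 0.090909 * 419.633 - 36
     = 2.148485.
Step 4: Ties present; correction factor C = 1 - 6/(11^3 - 11) = 0.995455. Corrected H = 2.148485 / 0.995455 = 2.158295.
Step 5: Under H0, H ~ chi^2(2); p-value = 0.339885.
Step 6: alpha = 0.1. fail to reject H0.

H = 2.1583, df = 2, p = 0.339885, fail to reject H0.


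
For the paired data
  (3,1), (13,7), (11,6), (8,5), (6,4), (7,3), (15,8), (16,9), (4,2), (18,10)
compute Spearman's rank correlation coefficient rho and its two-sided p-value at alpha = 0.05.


Step 1: Rank x and y separately (midranks; no ties here).
rank(x): 3->1, 13->7, 11->6, 8->5, 6->3, 7->4, 15->8, 16->9, 4->2, 18->10
rank(y): 1->1, 7->7, 6->6, 5->5, 4->4, 3->3, 8->8, 9->9, 2->2, 10->10
Step 2: d_i = R_x(i) - R_y(i); compute d_i^2.
  (1-1)^2=0, (7-7)^2=0, (6-6)^2=0, (5-5)^2=0, (3-4)^2=1, (4-3)^2=1, (8-8)^2=0, (9-9)^2=0, (2-2)^2=0, (10-10)^2=0
sum(d^2) = 2.
Step 3: rho = 1 - 6*2 / (10*(10^2 - 1)) = 1 - 12/990 = 0.987879.
Step 4: Under H0, t = rho * sqrt((n-2)/(1-rho^2)) = 18.0003 ~ t(8).
Step 5: Two-sided p-value from the t-distribution with 8 df = 0.000000.
Step 6: alpha = 0.05. reject H0.

rho = 0.9879, p = 0.000000, reject H0 at alpha = 0.05.


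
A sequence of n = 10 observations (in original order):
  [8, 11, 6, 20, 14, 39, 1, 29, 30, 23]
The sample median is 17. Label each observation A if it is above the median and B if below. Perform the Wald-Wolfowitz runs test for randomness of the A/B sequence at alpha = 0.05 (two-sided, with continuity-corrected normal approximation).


Step 1: Compute median = 17; label A = above, B = below.
Labels in order: BBBABABAAA  (n_A = 5, n_B = 5)
Step 2: Count runs R = 6.
Step 3: Under H0 (random ordering), E[R] = 2*n_A*n_B/(n_A+n_B) + 1 = 2*5*5/10 + 1 = 6.0000.
        Var[R] = 2*n_A*n_B*(2*n_A*n_B - n_A - n_B) / ((n_A+n_B)^2 * (n_A+n_B-1)) = 2000/900 = 2.2222.
        SD[R] = 1.4907.
Step 4: R = E[R], so z = 0 with no continuity correction.
Step 5: Two-sided p-value via normal approximation = 2*(1 - Phi(|z|)) = 1.000000.
Step 6: alpha = 0.05. fail to reject H0.

R = 6, z = 0.0000, p = 1.000000, fail to reject H0.


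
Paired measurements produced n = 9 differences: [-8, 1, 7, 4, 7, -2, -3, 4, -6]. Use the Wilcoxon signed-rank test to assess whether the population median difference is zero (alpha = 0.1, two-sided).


Step 1: Drop any zero differences (none here) and take |d_i|.
|d| = [8, 1, 7, 4, 7, 2, 3, 4, 6]
Step 2: Midrank |d_i| (ties get averaged ranks).
ranks: |8|->9, |1|->1, |7|->7.5, |4|->4.5, |7|->7.5, |2|->2, |3|->3, |4|->4.5, |6|->6
Step 3: Attach original signs; sum ranks with positive sign and with negative sign.
W+ = 1 + 7.5 + 4.5 + 7.5 + 4.5 = 25
W- = 9 + 2 + 3 + 6 = 20
(Check: W+ + W- = 45 should equal n(n+1)/2 = 45.)
Step 4: Test statistic W = min(W+, W-) = 20.
Step 5: Ties in |d|, so use the tie-corrected normal approximation.
        E[W] = n(n+1)/4 = 9*10/4 = 22.5.
        Tie groups: |d|=4 (t=2), |d|=7 (t=2); sum(t^3 - t) = 12.
        Var[W] = n(n+1)(2n+1)/24 - sum(t^3-t)/48 = 1710/24 - 12/48 = 71.
        z = (W - E[W]) / sqrt(Var[W]) = (20 - 22.5) / 8.4261 = -0.2967.
        Two-sided p = 2*Phi(z) = 0.766699.
Step 6: alpha = 0.1. fail to reject H0.

W+ = 25, W- = 20, W = min = 20, p = 0.766699, fail to reject H0.


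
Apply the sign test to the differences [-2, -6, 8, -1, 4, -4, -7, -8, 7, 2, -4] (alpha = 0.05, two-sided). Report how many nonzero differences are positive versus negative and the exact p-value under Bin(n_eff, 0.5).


Step 1: Discard zero differences. Original n = 11; n_eff = number of nonzero differences = 11.
Nonzero differences (with sign): -2, -6, +8, -1, +4, -4, -7, -8, +7, +2, -4
Step 2: Count signs: positive = 4, negative = 7.
Step 3: Under H0: P(positive) = 0.5, so the number of positives S ~ Bin(11, 0.5).
Step 4: Two-sided exact p-value = sum of Bin(11,0.5) probabilities at or below the observed probability = 0.548828.
Step 5: alpha = 0.05. fail to reject H0.

n_eff = 11, pos = 4, neg = 7, p = 0.548828, fail to reject H0.


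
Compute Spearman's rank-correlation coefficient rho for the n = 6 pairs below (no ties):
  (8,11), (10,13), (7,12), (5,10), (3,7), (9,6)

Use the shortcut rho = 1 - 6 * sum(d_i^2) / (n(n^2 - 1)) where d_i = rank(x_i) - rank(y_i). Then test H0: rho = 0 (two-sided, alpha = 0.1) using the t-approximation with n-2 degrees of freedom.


Step 1: Rank x and y separately (midranks; no ties here).
rank(x): 8->4, 10->6, 7->3, 5->2, 3->1, 9->5
rank(y): 11->4, 13->6, 12->5, 10->3, 7->2, 6->1
Step 2: d_i = R_x(i) - R_y(i); compute d_i^2.
  (4-4)^2=0, (6-6)^2=0, (3-5)^2=4, (2-3)^2=1, (1-2)^2=1, (5-1)^2=16
sum(d^2) = 22.
Step 3: rho = 1 - 6*22 / (6*(6^2 - 1)) = 1 - 132/210 = 0.371429.
Step 4: Under H0, t = rho * sqrt((n-2)/(1-rho^2)) = 0.8001 ~ t(4).
Step 5: Two-sided p-value from the t-distribution with 4 df = 0.468478.
Step 6: alpha = 0.1. fail to reject H0.

rho = 0.3714, p = 0.468478, fail to reject H0 at alpha = 0.1.


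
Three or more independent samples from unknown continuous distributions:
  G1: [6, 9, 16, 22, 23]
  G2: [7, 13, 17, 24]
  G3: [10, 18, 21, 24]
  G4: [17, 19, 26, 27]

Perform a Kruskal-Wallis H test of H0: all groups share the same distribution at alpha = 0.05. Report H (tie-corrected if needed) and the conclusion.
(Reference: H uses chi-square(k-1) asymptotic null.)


Step 1: Combine all N = 17 observations and assign midranks.
sorted (value, group, rank): (6,G1,1), (7,G2,2), (9,G1,3), (10,G3,4), (13,G2,5), (16,G1,6), (17,G2,7.5), (17,G4,7.5), (18,G3,9), (19,G4,10), (21,G3,11), (22,G1,12), (23,G1,13), (24,G2,14.5), (24,G3,14.5), (26,G4,16), (27,G4,17)
Step 2: Sum ranks within each group.
R_1 = 35 (n_1 = 5)
R_2 = 29 (n_2 = 4)
R_3 = 38.5 (n_3 = 4)
R_4 = 50.5 (n_4 = 4)
Step 3: H = 12/(N(N+1)) * sum(R_i^2/n_i) - 3(N+1)
     = 12/(17*18) * (35^2/5 + 29^2/4 + 38.5^2/4 + 50.5^2/4) - 3*18
     = 0.039216 * 1463.38 - 54
     = 3.387255.
Step 4: Ties present; correction factor C = 1 - 12/(17^3 - 17) = 0.997549. Corrected H = 3.387255 / 0.997549 = 3.395577.
Step 5: Under H0, H ~ chi^2(3); p-value = 0.334560.
Step 6: alpha = 0.05. fail to reject H0.

H = 3.3956, df = 3, p = 0.334560, fail to reject H0.


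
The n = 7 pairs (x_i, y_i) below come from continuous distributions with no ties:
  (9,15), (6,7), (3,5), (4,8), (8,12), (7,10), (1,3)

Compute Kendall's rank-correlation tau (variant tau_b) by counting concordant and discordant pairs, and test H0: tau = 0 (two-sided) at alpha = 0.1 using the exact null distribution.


Step 1: Enumerate the 21 unordered pairs (i,j) with i<j and classify each by sign(x_j-x_i) * sign(y_j-y_i).
  (1,2):dx=-3,dy=-8->C; (1,3):dx=-6,dy=-10->C; (1,4):dx=-5,dy=-7->C; (1,5):dx=-1,dy=-3->C
  (1,6):dx=-2,dy=-5->C; (1,7):dx=-8,dy=-12->C; (2,3):dx=-3,dy=-2->C; (2,4):dx=-2,dy=+1->D
  (2,5):dx=+2,dy=+5->C; (2,6):dx=+1,dy=+3->C; (2,7):dx=-5,dy=-4->C; (3,4):dx=+1,dy=+3->C
  (3,5):dx=+5,dy=+7->C; (3,6):dx=+4,dy=+5->C; (3,7):dx=-2,dy=-2->C; (4,5):dx=+4,dy=+4->C
  (4,6):dx=+3,dy=+2->C; (4,7):dx=-3,dy=-5->C; (5,6):dx=-1,dy=-2->C; (5,7):dx=-7,dy=-9->C
  (6,7):dx=-6,dy=-7->C
Step 2: C = 20, D = 1, total pairs = 21.
Step 3: tau = (C - D)/(n(n-1)/2) = (20 - 1)/21 = 0.904762.
Step 4: Exact two-sided p-value (enumerate n! = 5040 permutations of y under H0): p = 0.002778.
Step 5: alpha = 0.1. reject H0.

tau_b = 0.9048 (C=20, D=1), p = 0.002778, reject H0.


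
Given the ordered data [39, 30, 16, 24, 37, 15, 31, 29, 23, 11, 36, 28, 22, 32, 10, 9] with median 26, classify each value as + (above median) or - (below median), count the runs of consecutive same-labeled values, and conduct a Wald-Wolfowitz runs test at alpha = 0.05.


Step 1: Compute median = 26; label A = above, B = below.
Labels in order: AABBABAABBAABABB  (n_A = 8, n_B = 8)
Step 2: Count runs R = 10.
Step 3: Under H0 (random ordering), E[R] = 2*n_A*n_B/(n_A+n_B) + 1 = 2*8*8/16 + 1 = 9.0000.
        Var[R] = 2*n_A*n_B*(2*n_A*n_B - n_A - n_B) / ((n_A+n_B)^2 * (n_A+n_B-1)) = 14336/3840 = 3.7333.
        SD[R] = 1.9322.
Step 4: Continuity-corrected z = (R - 0.5 - E[R]) / SD[R] = (10 - 0.5 - 9.0000) / 1.9322 = 0.2588.
Step 5: Two-sided p-value via normal approximation = 2*(1 - Phi(|z|)) = 0.795809.
Step 6: alpha = 0.05. fail to reject H0.

R = 10, z = 0.2588, p = 0.795809, fail to reject H0.


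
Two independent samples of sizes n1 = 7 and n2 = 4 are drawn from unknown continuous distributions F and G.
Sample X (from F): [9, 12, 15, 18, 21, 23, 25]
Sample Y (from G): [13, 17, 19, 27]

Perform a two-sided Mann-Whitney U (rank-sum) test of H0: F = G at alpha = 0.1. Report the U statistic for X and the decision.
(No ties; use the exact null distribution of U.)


Step 1: Combine and sort all 11 observations; assign midranks.
sorted (value, group): (9,X), (12,X), (13,Y), (15,X), (17,Y), (18,X), (19,Y), (21,X), (23,X), (25,X), (27,Y)
ranks: 9->1, 12->2, 13->3, 15->4, 17->5, 18->6, 19->7, 21->8, 23->9, 25->10, 27->11
Step 2: Rank sum for X: R1 = 1 + 2 + 4 + 6 + 8 + 9 + 10 = 40.
Step 3: U_X = R1 - n1(n1+1)/2 = 40 - 7*8/2 = 40 - 28 = 12.
       U_Y = n1*n2 - U_X = 28 - 12 = 16.
Step 4: No ties, so the exact null distribution of U (based on enumerating the C(11,7) = 330 equally likely rank assignments) gives the two-sided p-value.
Step 5: p-value = 0.787879; compare to alpha = 0.1. fail to reject H0.

U_X = 12, p = 0.787879, fail to reject H0 at alpha = 0.1.


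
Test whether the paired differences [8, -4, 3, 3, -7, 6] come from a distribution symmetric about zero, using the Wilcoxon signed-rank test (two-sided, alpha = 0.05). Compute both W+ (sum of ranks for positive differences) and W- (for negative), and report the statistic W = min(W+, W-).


Step 1: Drop any zero differences (none here) and take |d_i|.
|d| = [8, 4, 3, 3, 7, 6]
Step 2: Midrank |d_i| (ties get averaged ranks).
ranks: |8|->6, |4|->3, |3|->1.5, |3|->1.5, |7|->5, |6|->4
Step 3: Attach original signs; sum ranks with positive sign and with negative sign.
W+ = 6 + 1.5 + 1.5 + 4 = 13
W- = 3 + 5 = 8
(Check: W+ + W- = 21 should equal n(n+1)/2 = 21.)
Step 4: Test statistic W = min(W+, W-) = 8.
Step 5: Ties in |d|, so use the tie-corrected normal approximation.
        E[W] = n(n+1)/4 = 6*7/4 = 10.5.
        Tie groups: |d|=3 (t=2); sum(t^3 - t) = 6.
        Var[W] = n(n+1)(2n+1)/24 - sum(t^3-t)/48 = 546/24 - 6/48 = 22.625.
        z = (W - E[W]) / sqrt(Var[W]) = (8 - 10.5) / 4.7566 = -0.5256.
        Two-sided p = 2*Phi(z) = 0.599174.
Step 6: alpha = 0.05. fail to reject H0.

W+ = 13, W- = 8, W = min = 8, p = 0.599174, fail to reject H0.


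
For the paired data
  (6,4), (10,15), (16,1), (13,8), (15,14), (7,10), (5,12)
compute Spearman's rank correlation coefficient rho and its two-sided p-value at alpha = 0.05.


Step 1: Rank x and y separately (midranks; no ties here).
rank(x): 6->2, 10->4, 16->7, 13->5, 15->6, 7->3, 5->1
rank(y): 4->2, 15->7, 1->1, 8->3, 14->6, 10->4, 12->5
Step 2: d_i = R_x(i) - R_y(i); compute d_i^2.
  (2-2)^2=0, (4-7)^2=9, (7-1)^2=36, (5-3)^2=4, (6-6)^2=0, (3-4)^2=1, (1-5)^2=16
sum(d^2) = 66.
Step 3: rho = 1 - 6*66 / (7*(7^2 - 1)) = 1 - 396/336 = -0.178571.
Step 4: Under H0, t = rho * sqrt((n-2)/(1-rho^2)) = -0.4058 ~ t(5).
Step 5: Two-sided p-value from the t-distribution with 5 df = 0.701658.
Step 6: alpha = 0.05. fail to reject H0.

rho = -0.1786, p = 0.701658, fail to reject H0 at alpha = 0.05.


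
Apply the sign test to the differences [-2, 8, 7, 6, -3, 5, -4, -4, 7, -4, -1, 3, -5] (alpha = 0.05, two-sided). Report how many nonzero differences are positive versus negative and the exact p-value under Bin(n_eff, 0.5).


Step 1: Discard zero differences. Original n = 13; n_eff = number of nonzero differences = 13.
Nonzero differences (with sign): -2, +8, +7, +6, -3, +5, -4, -4, +7, -4, -1, +3, -5
Step 2: Count signs: positive = 6, negative = 7.
Step 3: Under H0: P(positive) = 0.5, so the number of positives S ~ Bin(13, 0.5).
Step 4: Two-sided exact p-value = sum of Bin(13,0.5) probabilities at or below the observed probability = 1.000000.
Step 5: alpha = 0.05. fail to reject H0.

n_eff = 13, pos = 6, neg = 7, p = 1.000000, fail to reject H0.


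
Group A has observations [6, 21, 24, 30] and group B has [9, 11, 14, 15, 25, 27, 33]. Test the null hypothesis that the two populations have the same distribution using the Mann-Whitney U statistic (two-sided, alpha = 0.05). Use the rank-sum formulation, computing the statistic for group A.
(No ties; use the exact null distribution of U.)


Step 1: Combine and sort all 11 observations; assign midranks.
sorted (value, group): (6,X), (9,Y), (11,Y), (14,Y), (15,Y), (21,X), (24,X), (25,Y), (27,Y), (30,X), (33,Y)
ranks: 6->1, 9->2, 11->3, 14->4, 15->5, 21->6, 24->7, 25->8, 27->9, 30->10, 33->11
Step 2: Rank sum for X: R1 = 1 + 6 + 7 + 10 = 24.
Step 3: U_X = R1 - n1(n1+1)/2 = 24 - 4*5/2 = 24 - 10 = 14.
       U_Y = n1*n2 - U_X = 28 - 14 = 14.
Step 4: No ties, so the exact null distribution of U (based on enumerating the C(11,4) = 330 equally likely rank assignments) gives the two-sided p-value.
Step 5: p-value = 1.000000; compare to alpha = 0.05. fail to reject H0.

U_X = 14, p = 1.000000, fail to reject H0 at alpha = 0.05.


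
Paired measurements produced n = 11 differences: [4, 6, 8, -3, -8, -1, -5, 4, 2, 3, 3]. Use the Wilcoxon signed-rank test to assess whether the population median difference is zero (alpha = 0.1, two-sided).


Step 1: Drop any zero differences (none here) and take |d_i|.
|d| = [4, 6, 8, 3, 8, 1, 5, 4, 2, 3, 3]
Step 2: Midrank |d_i| (ties get averaged ranks).
ranks: |4|->6.5, |6|->9, |8|->10.5, |3|->4, |8|->10.5, |1|->1, |5|->8, |4|->6.5, |2|->2, |3|->4, |3|->4
Step 3: Attach original signs; sum ranks with positive sign and with negative sign.
W+ = 6.5 + 9 + 10.5 + 6.5 + 2 + 4 + 4 = 42.5
W- = 4 + 10.5 + 1 + 8 = 23.5
(Check: W+ + W- = 66 should equal n(n+1)/2 = 66.)
Step 4: Test statistic W = min(W+, W-) = 23.5.
Step 5: Ties in |d|, so use the tie-corrected normal approximation.
        E[W] = n(n+1)/4 = 11*12/4 = 33.
        Tie groups: |d|=3 (t=3), |d|=4 (t=2), |d|=8 (t=2); sum(t^3 - t) = 36.
        Var[W] = n(n+1)(2n+1)/24 - sum(t^3-t)/48 = 3036/24 - 36/48 = 125.75.
        z = (W - E[W]) / sqrt(Var[W]) = (23.5 - 33) / 11.2138 = -0.8472.
        Two-sided p = 2*Phi(z) = 0.396901.
Step 6: alpha = 0.1. fail to reject H0.

W+ = 42.5, W- = 23.5, W = min = 23.5, p = 0.396901, fail to reject H0.


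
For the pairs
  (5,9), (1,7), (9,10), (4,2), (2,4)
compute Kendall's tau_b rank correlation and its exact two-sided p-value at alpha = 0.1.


Step 1: Enumerate the 10 unordered pairs (i,j) with i<j and classify each by sign(x_j-x_i) * sign(y_j-y_i).
  (1,2):dx=-4,dy=-2->C; (1,3):dx=+4,dy=+1->C; (1,4):dx=-1,dy=-7->C; (1,5):dx=-3,dy=-5->C
  (2,3):dx=+8,dy=+3->C; (2,4):dx=+3,dy=-5->D; (2,5):dx=+1,dy=-3->D; (3,4):dx=-5,dy=-8->C
  (3,5):dx=-7,dy=-6->C; (4,5):dx=-2,dy=+2->D
Step 2: C = 7, D = 3, total pairs = 10.
Step 3: tau = (C - D)/(n(n-1)/2) = (7 - 3)/10 = 0.400000.
Step 4: Exact two-sided p-value (enumerate n! = 120 permutations of y under H0): p = 0.483333.
Step 5: alpha = 0.1. fail to reject H0.

tau_b = 0.4000 (C=7, D=3), p = 0.483333, fail to reject H0.


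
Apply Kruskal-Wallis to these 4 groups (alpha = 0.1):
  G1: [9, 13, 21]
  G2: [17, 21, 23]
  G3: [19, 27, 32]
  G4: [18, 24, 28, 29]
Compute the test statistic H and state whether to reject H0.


Step 1: Combine all N = 13 observations and assign midranks.
sorted (value, group, rank): (9,G1,1), (13,G1,2), (17,G2,3), (18,G4,4), (19,G3,5), (21,G1,6.5), (21,G2,6.5), (23,G2,8), (24,G4,9), (27,G3,10), (28,G4,11), (29,G4,12), (32,G3,13)
Step 2: Sum ranks within each group.
R_1 = 9.5 (n_1 = 3)
R_2 = 17.5 (n_2 = 3)
R_3 = 28 (n_3 = 3)
R_4 = 36 (n_4 = 4)
Step 3: H = 12/(N(N+1)) * sum(R_i^2/n_i) - 3(N+1)
     = 12/(13*14) * (9.5^2/3 + 17.5^2/3 + 28^2/3 + 36^2/4) - 3*14
     = 0.065934 * 717.5 - 42
     = 5.307692.
Step 4: Ties present; correction factor C = 1 - 6/(13^3 - 13) = 0.997253. Corrected H = 5.307692 / 0.997253 = 5.322314.
Step 5: Under H0, H ~ chi^2(3); p-value = 0.149661.
Step 6: alpha = 0.1. fail to reject H0.

H = 5.3223, df = 3, p = 0.149661, fail to reject H0.


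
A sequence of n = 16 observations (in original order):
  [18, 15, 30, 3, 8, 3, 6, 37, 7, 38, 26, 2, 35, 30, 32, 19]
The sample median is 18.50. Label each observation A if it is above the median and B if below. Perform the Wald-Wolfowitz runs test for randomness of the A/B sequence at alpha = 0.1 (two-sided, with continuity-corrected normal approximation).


Step 1: Compute median = 18.50; label A = above, B = below.
Labels in order: BBABBBBABAABAAAA  (n_A = 8, n_B = 8)
Step 2: Count runs R = 8.
Step 3: Under H0 (random ordering), E[R] = 2*n_A*n_B/(n_A+n_B) + 1 = 2*8*8/16 + 1 = 9.0000.
        Var[R] = 2*n_A*n_B*(2*n_A*n_B - n_A - n_B) / ((n_A+n_B)^2 * (n_A+n_B-1)) = 14336/3840 = 3.7333.
        SD[R] = 1.9322.
Step 4: Continuity-corrected z = (R + 0.5 - E[R]) / SD[R] = (8 + 0.5 - 9.0000) / 1.9322 = -0.2588.
Step 5: Two-sided p-value via normal approximation = 2*(1 - Phi(|z|)) = 0.795809.
Step 6: alpha = 0.1. fail to reject H0.

R = 8, z = -0.2588, p = 0.795809, fail to reject H0.


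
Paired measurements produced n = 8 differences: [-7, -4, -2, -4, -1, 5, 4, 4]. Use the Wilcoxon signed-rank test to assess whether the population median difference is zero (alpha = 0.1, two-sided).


Step 1: Drop any zero differences (none here) and take |d_i|.
|d| = [7, 4, 2, 4, 1, 5, 4, 4]
Step 2: Midrank |d_i| (ties get averaged ranks).
ranks: |7|->8, |4|->4.5, |2|->2, |4|->4.5, |1|->1, |5|->7, |4|->4.5, |4|->4.5
Step 3: Attach original signs; sum ranks with positive sign and with negative sign.
W+ = 7 + 4.5 + 4.5 = 16
W- = 8 + 4.5 + 2 + 4.5 + 1 = 20
(Check: W+ + W- = 36 should equal n(n+1)/2 = 36.)
Step 4: Test statistic W = min(W+, W-) = 16.
Step 5: Ties in |d|, so use the tie-corrected normal approximation.
        E[W] = n(n+1)/4 = 8*9/4 = 18.
        Tie groups: |d|=4 (t=4); sum(t^3 - t) = 60.
        Var[W] = n(n+1)(2n+1)/24 - sum(t^3-t)/48 = 1224/24 - 60/48 = 49.75.
        z = (W - E[W]) / sqrt(Var[W]) = (16 - 18) / 7.0534 = -0.2836.
        Two-sided p = 2*Phi(z) = 0.776753.
Step 6: alpha = 0.1. fail to reject H0.

W+ = 16, W- = 20, W = min = 16, p = 0.776753, fail to reject H0.


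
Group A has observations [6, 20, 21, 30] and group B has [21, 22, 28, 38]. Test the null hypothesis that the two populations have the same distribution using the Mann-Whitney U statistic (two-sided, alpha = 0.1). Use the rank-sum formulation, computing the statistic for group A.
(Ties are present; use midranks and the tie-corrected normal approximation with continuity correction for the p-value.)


Step 1: Combine and sort all 8 observations; assign midranks.
sorted (value, group): (6,X), (20,X), (21,X), (21,Y), (22,Y), (28,Y), (30,X), (38,Y)
ranks: 6->1, 20->2, 21->3.5, 21->3.5, 22->5, 28->6, 30->7, 38->8
Step 2: Rank sum for X: R1 = 1 + 2 + 3.5 + 7 = 13.5.
Step 3: U_X = R1 - n1(n1+1)/2 = 13.5 - 4*5/2 = 13.5 - 10 = 3.5.
       U_Y = n1*n2 - U_X = 16 - 3.5 = 12.5.
Step 4: Ties are present, so use the tie-corrected normal approximation (with continuity correction) for the p-value.
Step 5: p-value = 0.245383; compare to alpha = 0.1. fail to reject H0.

U_X = 3.5, p = 0.245383, fail to reject H0 at alpha = 0.1.


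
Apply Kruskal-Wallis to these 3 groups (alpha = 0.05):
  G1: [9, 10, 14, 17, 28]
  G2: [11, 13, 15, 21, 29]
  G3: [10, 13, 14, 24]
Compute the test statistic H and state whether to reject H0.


Step 1: Combine all N = 14 observations and assign midranks.
sorted (value, group, rank): (9,G1,1), (10,G1,2.5), (10,G3,2.5), (11,G2,4), (13,G2,5.5), (13,G3,5.5), (14,G1,7.5), (14,G3,7.5), (15,G2,9), (17,G1,10), (21,G2,11), (24,G3,12), (28,G1,13), (29,G2,14)
Step 2: Sum ranks within each group.
R_1 = 34 (n_1 = 5)
R_2 = 43.5 (n_2 = 5)
R_3 = 27.5 (n_3 = 4)
Step 3: H = 12/(N(N+1)) * sum(R_i^2/n_i) - 3(N+1)
     = 12/(14*15) * (34^2/5 + 43.5^2/5 + 27.5^2/4) - 3*15
     = 0.057143 * 798.712 - 45
     = 0.640714.
Step 4: Ties present; correction factor C = 1 - 18/(14^3 - 14) = 0.993407. Corrected H = 0.640714 / 0.993407 = 0.644967.
Step 5: Under H0, H ~ chi^2(2); p-value = 0.724348.
Step 6: alpha = 0.05. fail to reject H0.

H = 0.6450, df = 2, p = 0.724348, fail to reject H0.


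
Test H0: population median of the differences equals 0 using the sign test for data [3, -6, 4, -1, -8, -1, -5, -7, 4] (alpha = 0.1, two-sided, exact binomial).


Step 1: Discard zero differences. Original n = 9; n_eff = number of nonzero differences = 9.
Nonzero differences (with sign): +3, -6, +4, -1, -8, -1, -5, -7, +4
Step 2: Count signs: positive = 3, negative = 6.
Step 3: Under H0: P(positive) = 0.5, so the number of positives S ~ Bin(9, 0.5).
Step 4: Two-sided exact p-value = sum of Bin(9,0.5) probabilities at or below the observed probability = 0.507812.
Step 5: alpha = 0.1. fail to reject H0.

n_eff = 9, pos = 3, neg = 6, p = 0.507812, fail to reject H0.


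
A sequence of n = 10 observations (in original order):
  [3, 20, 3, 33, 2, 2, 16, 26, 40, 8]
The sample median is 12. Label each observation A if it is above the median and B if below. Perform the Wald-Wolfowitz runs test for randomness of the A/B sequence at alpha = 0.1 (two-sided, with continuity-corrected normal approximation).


Step 1: Compute median = 12; label A = above, B = below.
Labels in order: BABABBAAAB  (n_A = 5, n_B = 5)
Step 2: Count runs R = 7.
Step 3: Under H0 (random ordering), E[R] = 2*n_A*n_B/(n_A+n_B) + 1 = 2*5*5/10 + 1 = 6.0000.
        Var[R] = 2*n_A*n_B*(2*n_A*n_B - n_A - n_B) / ((n_A+n_B)^2 * (n_A+n_B-1)) = 2000/900 = 2.2222.
        SD[R] = 1.4907.
Step 4: Continuity-corrected z = (R - 0.5 - E[R]) / SD[R] = (7 - 0.5 - 6.0000) / 1.4907 = 0.3354.
Step 5: Two-sided p-value via normal approximation = 2*(1 - Phi(|z|)) = 0.737316.
Step 6: alpha = 0.1. fail to reject H0.

R = 7, z = 0.3354, p = 0.737316, fail to reject H0.


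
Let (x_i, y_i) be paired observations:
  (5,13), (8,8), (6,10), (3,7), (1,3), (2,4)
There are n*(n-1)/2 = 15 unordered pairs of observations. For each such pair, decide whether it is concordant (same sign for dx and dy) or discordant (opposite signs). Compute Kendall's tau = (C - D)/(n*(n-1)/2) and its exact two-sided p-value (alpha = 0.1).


Step 1: Enumerate the 15 unordered pairs (i,j) with i<j and classify each by sign(x_j-x_i) * sign(y_j-y_i).
  (1,2):dx=+3,dy=-5->D; (1,3):dx=+1,dy=-3->D; (1,4):dx=-2,dy=-6->C; (1,5):dx=-4,dy=-10->C
  (1,6):dx=-3,dy=-9->C; (2,3):dx=-2,dy=+2->D; (2,4):dx=-5,dy=-1->C; (2,5):dx=-7,dy=-5->C
  (2,6):dx=-6,dy=-4->C; (3,4):dx=-3,dy=-3->C; (3,5):dx=-5,dy=-7->C; (3,6):dx=-4,dy=-6->C
  (4,5):dx=-2,dy=-4->C; (4,6):dx=-1,dy=-3->C; (5,6):dx=+1,dy=+1->C
Step 2: C = 12, D = 3, total pairs = 15.
Step 3: tau = (C - D)/(n(n-1)/2) = (12 - 3)/15 = 0.600000.
Step 4: Exact two-sided p-value (enumerate n! = 720 permutations of y under H0): p = 0.136111.
Step 5: alpha = 0.1. fail to reject H0.

tau_b = 0.6000 (C=12, D=3), p = 0.136111, fail to reject H0.


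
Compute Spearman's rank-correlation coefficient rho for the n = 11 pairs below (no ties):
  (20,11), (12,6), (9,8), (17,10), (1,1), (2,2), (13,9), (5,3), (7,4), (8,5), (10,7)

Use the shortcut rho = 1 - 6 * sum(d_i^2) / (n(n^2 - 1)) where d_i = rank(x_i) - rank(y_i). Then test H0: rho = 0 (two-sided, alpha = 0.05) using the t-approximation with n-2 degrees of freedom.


Step 1: Rank x and y separately (midranks; no ties here).
rank(x): 20->11, 12->8, 9->6, 17->10, 1->1, 2->2, 13->9, 5->3, 7->4, 8->5, 10->7
rank(y): 11->11, 6->6, 8->8, 10->10, 1->1, 2->2, 9->9, 3->3, 4->4, 5->5, 7->7
Step 2: d_i = R_x(i) - R_y(i); compute d_i^2.
  (11-11)^2=0, (8-6)^2=4, (6-8)^2=4, (10-10)^2=0, (1-1)^2=0, (2-2)^2=0, (9-9)^2=0, (3-3)^2=0, (4-4)^2=0, (5-5)^2=0, (7-7)^2=0
sum(d^2) = 8.
Step 3: rho = 1 - 6*8 / (11*(11^2 - 1)) = 1 - 48/1320 = 0.963636.
Step 4: Under H0, t = rho * sqrt((n-2)/(1-rho^2)) = 10.8186 ~ t(9).
Step 5: Two-sided p-value from the t-distribution with 9 df = 0.000002.
Step 6: alpha = 0.05. reject H0.

rho = 0.9636, p = 0.000002, reject H0 at alpha = 0.05.


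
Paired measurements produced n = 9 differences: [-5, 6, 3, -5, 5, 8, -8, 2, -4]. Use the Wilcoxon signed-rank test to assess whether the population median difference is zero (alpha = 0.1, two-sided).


Step 1: Drop any zero differences (none here) and take |d_i|.
|d| = [5, 6, 3, 5, 5, 8, 8, 2, 4]
Step 2: Midrank |d_i| (ties get averaged ranks).
ranks: |5|->5, |6|->7, |3|->2, |5|->5, |5|->5, |8|->8.5, |8|->8.5, |2|->1, |4|->3
Step 3: Attach original signs; sum ranks with positive sign and with negative sign.
W+ = 7 + 2 + 5 + 8.5 + 1 = 23.5
W- = 5 + 5 + 8.5 + 3 = 21.5
(Check: W+ + W- = 45 should equal n(n+1)/2 = 45.)
Step 4: Test statistic W = min(W+, W-) = 21.5.
Step 5: Ties in |d|, so use the tie-corrected normal approximation.
        E[W] = n(n+1)/4 = 9*10/4 = 22.5.
        Tie groups: |d|=5 (t=3), |d|=8 (t=2); sum(t^3 - t) = 30.
        Var[W] = n(n+1)(2n+1)/24 - sum(t^3-t)/48 = 1710/24 - 30/48 = 70.625.
        z = (W - E[W]) / sqrt(Var[W]) = (21.5 - 22.5) / 8.4039 = -0.1190.
        Two-sided p = 2*Phi(z) = 0.905281.
Step 6: alpha = 0.1. fail to reject H0.

W+ = 23.5, W- = 21.5, W = min = 21.5, p = 0.905281, fail to reject H0.


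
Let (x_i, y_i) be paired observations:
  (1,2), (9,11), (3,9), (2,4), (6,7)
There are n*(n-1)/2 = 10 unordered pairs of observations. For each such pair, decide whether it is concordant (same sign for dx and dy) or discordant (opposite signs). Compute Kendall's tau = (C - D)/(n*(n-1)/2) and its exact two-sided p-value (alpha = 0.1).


Step 1: Enumerate the 10 unordered pairs (i,j) with i<j and classify each by sign(x_j-x_i) * sign(y_j-y_i).
  (1,2):dx=+8,dy=+9->C; (1,3):dx=+2,dy=+7->C; (1,4):dx=+1,dy=+2->C; (1,5):dx=+5,dy=+5->C
  (2,3):dx=-6,dy=-2->C; (2,4):dx=-7,dy=-7->C; (2,5):dx=-3,dy=-4->C; (3,4):dx=-1,dy=-5->C
  (3,5):dx=+3,dy=-2->D; (4,5):dx=+4,dy=+3->C
Step 2: C = 9, D = 1, total pairs = 10.
Step 3: tau = (C - D)/(n(n-1)/2) = (9 - 1)/10 = 0.800000.
Step 4: Exact two-sided p-value (enumerate n! = 120 permutations of y under H0): p = 0.083333.
Step 5: alpha = 0.1. reject H0.

tau_b = 0.8000 (C=9, D=1), p = 0.083333, reject H0.


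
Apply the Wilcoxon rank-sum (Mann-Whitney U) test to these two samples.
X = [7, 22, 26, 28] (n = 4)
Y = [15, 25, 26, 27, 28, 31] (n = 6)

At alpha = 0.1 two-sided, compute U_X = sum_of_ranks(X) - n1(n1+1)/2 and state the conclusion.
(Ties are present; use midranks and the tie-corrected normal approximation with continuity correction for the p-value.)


Step 1: Combine and sort all 10 observations; assign midranks.
sorted (value, group): (7,X), (15,Y), (22,X), (25,Y), (26,X), (26,Y), (27,Y), (28,X), (28,Y), (31,Y)
ranks: 7->1, 15->2, 22->3, 25->4, 26->5.5, 26->5.5, 27->7, 28->8.5, 28->8.5, 31->10
Step 2: Rank sum for X: R1 = 1 + 3 + 5.5 + 8.5 = 18.
Step 3: U_X = R1 - n1(n1+1)/2 = 18 - 4*5/2 = 18 - 10 = 8.
       U_Y = n1*n2 - U_X = 24 - 8 = 16.
Step 4: Ties are present, so use the tie-corrected normal approximation (with continuity correction) for the p-value.
Step 5: p-value = 0.452793; compare to alpha = 0.1. fail to reject H0.

U_X = 8, p = 0.452793, fail to reject H0 at alpha = 0.1.
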